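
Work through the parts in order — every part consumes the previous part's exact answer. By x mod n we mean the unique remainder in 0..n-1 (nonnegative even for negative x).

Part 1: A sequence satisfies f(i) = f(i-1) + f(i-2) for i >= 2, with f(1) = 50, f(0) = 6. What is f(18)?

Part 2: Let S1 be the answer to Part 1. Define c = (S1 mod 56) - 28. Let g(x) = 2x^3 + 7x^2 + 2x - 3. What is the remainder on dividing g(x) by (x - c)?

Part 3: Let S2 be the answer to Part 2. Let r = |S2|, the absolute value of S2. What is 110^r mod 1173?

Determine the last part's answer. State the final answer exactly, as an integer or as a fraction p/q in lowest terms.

Part 1: f(2) = 1*(50) + 1*(6) = 56; iterating: f(2)=56, f(3)=106, f(4)=162, f(5)=268, f(6)=430, f(7)=698, f(8)=1128, f(9)=1826, f(10)=2954, f(11)=4780, f(12)=7734, f(13)=12514, f(14)=20248, f(15)=32762, f(16)=53010, f(17)=85772, f(18)=138782; answer 138782
Part 2: S1 = 138782; c = -14; remainder = value at the root: 2*(-14)^3 + 7*(-14)^2 + 2*(-14)^1 - 3 = (-5488) + (1372) + (-28) + (-3) = -4147; answer -4147
Part 3: S2 = -4147; r = 4147; squarings mod 1173: 110^1=110, 110^2=370, 110^4=832, 110^8=154, 110^16=256, 110^32=1021, 110^64=817, 110^128=52, 110^256=358, 110^512=307, 110^1024=409, 110^2048=715, 110^4096=970; 110^4147 = 110^1 * 110^2 * 110^16 * 110^32 * 110^4096 = 461 (mod 1173); answer 461

461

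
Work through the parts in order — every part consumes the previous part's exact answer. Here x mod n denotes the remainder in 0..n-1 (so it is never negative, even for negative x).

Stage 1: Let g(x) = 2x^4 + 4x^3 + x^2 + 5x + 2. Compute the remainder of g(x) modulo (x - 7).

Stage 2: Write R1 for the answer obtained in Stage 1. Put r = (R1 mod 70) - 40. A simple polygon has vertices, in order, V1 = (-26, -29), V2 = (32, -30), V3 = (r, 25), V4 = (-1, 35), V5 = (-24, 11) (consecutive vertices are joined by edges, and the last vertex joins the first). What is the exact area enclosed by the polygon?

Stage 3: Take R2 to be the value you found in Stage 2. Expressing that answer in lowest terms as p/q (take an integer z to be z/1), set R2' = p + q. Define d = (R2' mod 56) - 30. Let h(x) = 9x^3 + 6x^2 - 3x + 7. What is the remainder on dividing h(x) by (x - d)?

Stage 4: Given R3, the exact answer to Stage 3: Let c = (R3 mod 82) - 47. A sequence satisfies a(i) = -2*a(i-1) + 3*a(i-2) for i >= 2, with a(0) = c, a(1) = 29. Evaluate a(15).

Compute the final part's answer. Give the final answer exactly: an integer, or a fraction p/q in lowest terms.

89680679

Stage 1: remainder = value at the root: 2*(7)^4 + 4*(7)^3 + 1*(7)^2 + 5*(7)^1 + 2 = (4802) + (1372) + (49) + (35) + (2) = 6260; answer 6260
Stage 2: R1 = 6260; r = -10; cross terms: (-26*-30 - 32*-29)=1708, (32*25 - -10*-30)=500, (-10*35 - -1*25)=-325, (-1*11 - -24*35)=829, (-24*-29 - -26*11)=982; twice the area = |3694| = 3694; area = 1847; answer 1847
Stage 3: R2 = 1847; threaded value p + q = 1848; d = -30; remainder = value at the root: 9*(-30)^3 + 6*(-30)^2 - 3*(-30)^1 + 7 = (-243000) + (5400) + (90) + (7) = -237503; answer -237503
Stage 4: R3 = -237503; c = 4; a(2) = -2*(29) + 3*(4) = -46; iterating: a(2)=-46, a(3)=179, a(4)=-496, a(5)=1529, a(6)=-4546, a(7)=13679, a(8)=-40996, a(9)=123029, a(10)=-369046, a(11)=1107179, a(12)=-3321496, a(13)=9964529, a(14)=-29893546, a(15)=89680679; answer 89680679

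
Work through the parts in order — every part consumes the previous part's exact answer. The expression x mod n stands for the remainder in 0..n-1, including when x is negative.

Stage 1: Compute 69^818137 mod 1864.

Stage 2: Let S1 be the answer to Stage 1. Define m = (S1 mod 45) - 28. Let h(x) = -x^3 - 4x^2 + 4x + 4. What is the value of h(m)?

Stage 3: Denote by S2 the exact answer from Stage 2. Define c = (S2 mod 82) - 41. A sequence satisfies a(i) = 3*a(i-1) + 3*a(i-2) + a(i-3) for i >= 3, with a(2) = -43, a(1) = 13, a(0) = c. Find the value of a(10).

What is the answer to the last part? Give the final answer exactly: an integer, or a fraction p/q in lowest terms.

-1532723

Stage 1: squarings mod 1864: 69^1=69, 69^2=1033, 69^4=881, 69^8=737, 69^16=745, 69^32=1417, 69^64=361, 69^128=1705, 69^256=1049, 69^512=641, 69^1024=801, 69^2048=385, 69^4096=969, 69^8192=1369, 69^16384=841, 69^32768=825, 69^65536=265, 69^131072=1257, 69^262144=1241, 69^524288=417; 69^818137 = 69^1 * 69^8 * 69^16 * 69^64 * 69^128 * 69^256 * 69^512 * 69^2048 * 69^4096 * 69^8192 * 69^16384 * 69^262144 * 69^524288 = 1125 (mod 1864); answer 1125
Stage 2: S1 = 1125; m = -28; -1*(-28)^3 - 4*(-28)^2 + 4*(-28)^1 + 4 = (21952) + (-3136) + (-112) + (4) = 18708; answer 18708
Stage 3: S2 = 18708; c = -29; a(3) = 3*(-43) + 3*(13) + 1*(-29) = -119; iterating: a(3)=-119, a(4)=-473, a(5)=-1819, a(6)=-6995, a(7)=-26915, a(8)=-103549, a(9)=-398387, a(10)=-1532723; answer -1532723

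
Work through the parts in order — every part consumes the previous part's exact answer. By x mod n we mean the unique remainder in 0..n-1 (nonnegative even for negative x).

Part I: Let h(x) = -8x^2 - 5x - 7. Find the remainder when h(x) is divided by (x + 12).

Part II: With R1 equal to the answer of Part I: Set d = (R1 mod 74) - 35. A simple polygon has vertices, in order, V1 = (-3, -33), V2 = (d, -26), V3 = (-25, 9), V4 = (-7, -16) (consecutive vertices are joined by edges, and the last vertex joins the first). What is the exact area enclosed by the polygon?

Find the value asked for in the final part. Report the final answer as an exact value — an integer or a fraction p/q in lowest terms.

Part I: remainder = value at the root: -8*(-12)^2 - 5*(-12)^1 - 7 = (-1152) + (60) + (-7) = -1099; answer -1099
Part II: R1 = -1099; d = -24; cross terms: (-3*-26 - -24*-33)=-714, (-24*9 - -25*-26)=-866, (-25*-16 - -7*9)=463, (-7*-33 - -3*-16)=183; twice the area = |-934| = 934; area = 467; answer 467

467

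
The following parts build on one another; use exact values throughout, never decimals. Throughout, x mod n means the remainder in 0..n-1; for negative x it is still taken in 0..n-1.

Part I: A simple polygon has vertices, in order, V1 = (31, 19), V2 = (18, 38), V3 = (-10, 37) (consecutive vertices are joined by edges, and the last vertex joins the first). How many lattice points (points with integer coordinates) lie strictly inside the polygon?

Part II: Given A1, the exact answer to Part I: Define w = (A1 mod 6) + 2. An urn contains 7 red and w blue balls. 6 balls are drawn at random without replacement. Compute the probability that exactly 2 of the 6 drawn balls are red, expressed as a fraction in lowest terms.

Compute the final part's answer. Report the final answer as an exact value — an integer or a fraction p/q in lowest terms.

Part I: cross terms: (31*38 - 18*19)=836, (18*37 - -10*38)=1046, (-10*19 - 31*37)=-1337; twice the area = |545| = 545; area = 545/2; boundary points = 1 + 1 + 1 = 3; strictly interior points = area - boundary/2 + 1 = 272; answer 272
Part II: A1 = 272; w = 4; total draws C(11,6) = 462; favorable C(7,2)*C(4,4) = 21; P = 1/22; answer 1/22

1/22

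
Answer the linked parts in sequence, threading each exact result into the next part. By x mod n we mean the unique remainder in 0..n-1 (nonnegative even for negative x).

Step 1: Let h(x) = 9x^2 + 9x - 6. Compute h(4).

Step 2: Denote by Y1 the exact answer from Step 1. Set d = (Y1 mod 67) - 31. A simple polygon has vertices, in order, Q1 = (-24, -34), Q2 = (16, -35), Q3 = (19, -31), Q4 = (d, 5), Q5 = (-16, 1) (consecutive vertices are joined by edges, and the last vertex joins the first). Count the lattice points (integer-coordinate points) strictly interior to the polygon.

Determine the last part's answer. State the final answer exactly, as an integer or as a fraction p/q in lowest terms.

Step 1: 9*(4)^2 + 9*(4)^1 - 6 = (144) + (36) + (-6) = 174; answer 174
Step 2: Y1 = 174; d = 9; cross terms: (-24*-35 - 16*-34)=1384, (16*-31 - 19*-35)=169, (19*5 - 9*-31)=374, (9*1 - -16*5)=89, (-16*-34 - -24*1)=568; twice the area = |2584| = 2584; area = 1292; boundary points = 1 + 1 + 2 + 1 + 1 = 6; strictly interior points = area - boundary/2 + 1 = 1290; answer 1290

1290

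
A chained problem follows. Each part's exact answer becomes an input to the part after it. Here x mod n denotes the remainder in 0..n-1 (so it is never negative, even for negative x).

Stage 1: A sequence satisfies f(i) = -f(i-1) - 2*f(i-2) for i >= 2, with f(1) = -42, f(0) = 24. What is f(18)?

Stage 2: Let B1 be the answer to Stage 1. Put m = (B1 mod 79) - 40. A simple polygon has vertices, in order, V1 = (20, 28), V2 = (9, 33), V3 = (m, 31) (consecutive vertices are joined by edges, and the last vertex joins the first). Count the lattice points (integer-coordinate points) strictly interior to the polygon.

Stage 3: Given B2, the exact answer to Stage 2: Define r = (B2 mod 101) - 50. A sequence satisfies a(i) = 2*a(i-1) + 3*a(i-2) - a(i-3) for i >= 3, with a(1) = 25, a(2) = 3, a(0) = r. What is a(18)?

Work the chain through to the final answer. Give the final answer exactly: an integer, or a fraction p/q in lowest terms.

708824688

Stage 1: f(2) = -1*(-42) - 2*(24) = -6; iterating: f(2)=-6, f(3)=90, f(4)=-78, f(5)=-102, f(6)=258, f(7)=-54, f(8)=-462, f(9)=570, f(10)=354, f(11)=-1494, f(12)=786, f(13)=2202, f(14)=-3774, f(15)=-630, f(16)=8178, f(17)=-6918, f(18)=-9438; answer -9438
Stage 2: B1 = -9438; m = 2; cross terms: (20*33 - 9*28)=408, (9*31 - 2*33)=213, (2*28 - 20*31)=-564; twice the area = |57| = 57; area = 57/2; boundary points = 1 + 1 + 3 = 5; strictly interior points = area - boundary/2 + 1 = 27; answer 27
Stage 3: B2 = 27; r = -23; a(3) = 2*(3) + 3*(25) - 1*(-23) = 104; iterating: a(3)=104, a(4)=192, a(5)=693, a(6)=1858, a(7)=5603, a(8)=16087, a(9)=47125, a(10)=136908, a(11)=399104, a(12)=1161807, a(13)=3384018, a(14)=9854353, a(15)=28698953, a(16)=83576947, a(17)=243396400, a(18)=708824688; answer 708824688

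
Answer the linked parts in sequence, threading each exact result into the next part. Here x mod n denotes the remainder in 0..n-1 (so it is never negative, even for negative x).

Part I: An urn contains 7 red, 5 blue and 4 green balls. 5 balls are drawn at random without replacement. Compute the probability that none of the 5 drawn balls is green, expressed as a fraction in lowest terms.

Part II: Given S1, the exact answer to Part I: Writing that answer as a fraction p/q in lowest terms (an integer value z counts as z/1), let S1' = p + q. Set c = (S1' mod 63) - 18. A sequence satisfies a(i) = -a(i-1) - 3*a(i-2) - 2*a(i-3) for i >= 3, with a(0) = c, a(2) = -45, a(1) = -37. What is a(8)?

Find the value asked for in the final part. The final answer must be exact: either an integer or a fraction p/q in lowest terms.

Part I: total draws C(16,5) = 4368; favorable C(12,5) = 792; P = 33/182; answer 33/182
Part II: S1 = 33/182; threaded value p + q = 215; c = 8; a(3) = -1*(-45) - 3*(-37) - 2*(8) = 140; iterating: a(3)=140, a(4)=69, a(5)=-399, a(6)=-88, a(7)=1147, a(8)=-85; answer -85

-85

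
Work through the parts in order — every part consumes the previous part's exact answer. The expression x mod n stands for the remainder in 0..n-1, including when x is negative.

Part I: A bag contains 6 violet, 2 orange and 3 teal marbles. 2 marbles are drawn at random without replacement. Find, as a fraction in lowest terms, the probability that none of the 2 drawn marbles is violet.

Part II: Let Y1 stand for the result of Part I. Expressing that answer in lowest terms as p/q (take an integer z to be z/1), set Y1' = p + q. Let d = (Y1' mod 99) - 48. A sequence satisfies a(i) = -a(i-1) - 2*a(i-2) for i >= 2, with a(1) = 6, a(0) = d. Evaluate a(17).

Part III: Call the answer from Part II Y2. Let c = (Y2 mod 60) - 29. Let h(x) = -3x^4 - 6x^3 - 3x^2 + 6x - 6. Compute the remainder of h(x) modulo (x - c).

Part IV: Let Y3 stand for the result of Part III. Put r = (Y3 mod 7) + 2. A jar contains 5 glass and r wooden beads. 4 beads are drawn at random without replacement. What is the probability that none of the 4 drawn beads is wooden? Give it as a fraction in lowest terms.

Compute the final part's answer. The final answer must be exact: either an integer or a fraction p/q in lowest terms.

Part I: total draws C(11,2) = 55; favorable C(5,2) = 10; P = 2/11; answer 2/11
Part II: Y1 = 2/11; threaded value p + q = 13; d = -35; a(2) = -1*(6) - 2*(-35) = 64; iterating: a(2)=64, a(3)=-76, a(4)=-52, a(5)=204, a(6)=-100, a(7)=-308, a(8)=508, a(9)=108, a(10)=-1124, a(11)=908, a(12)=1340, a(13)=-3156, a(14)=476, a(15)=5836, a(16)=-6788, a(17)=-4884; answer -4884
Part III: Y2 = -4884; c = 7; remainder = value at the root: -3*(7)^4 - 6*(7)^3 - 3*(7)^2 + 6*(7)^1 - 6 = (-7203) + (-2058) + (-147) + (42) + (-6) = -9372; answer -9372
Part IV: Y3 = -9372; r = 3; total draws C(8,4) = 70; favorable C(5,4) = 5; P = 1/14; answer 1/14

1/14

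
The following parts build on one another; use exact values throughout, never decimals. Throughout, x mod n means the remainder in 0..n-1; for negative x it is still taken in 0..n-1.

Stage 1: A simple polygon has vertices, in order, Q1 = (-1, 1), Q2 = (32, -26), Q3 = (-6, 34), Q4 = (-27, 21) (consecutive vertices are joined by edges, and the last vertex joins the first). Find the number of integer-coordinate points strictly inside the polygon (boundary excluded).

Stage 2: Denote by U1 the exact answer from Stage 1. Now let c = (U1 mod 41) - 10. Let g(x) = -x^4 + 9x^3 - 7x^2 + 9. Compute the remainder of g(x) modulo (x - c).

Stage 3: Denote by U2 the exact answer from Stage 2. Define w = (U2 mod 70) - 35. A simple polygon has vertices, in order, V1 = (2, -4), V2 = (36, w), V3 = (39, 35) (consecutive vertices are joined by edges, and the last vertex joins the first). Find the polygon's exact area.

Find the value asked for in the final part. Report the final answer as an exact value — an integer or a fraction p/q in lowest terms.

Stage 1: cross terms: (-1*-26 - 32*1)=-6, (32*34 - -6*-26)=932, (-6*21 - -27*34)=792, (-27*1 - -1*21)=-6; twice the area = |1712| = 1712; area = 856; boundary points = 3 + 2 + 1 + 2 = 8; strictly interior points = area - boundary/2 + 1 = 853; answer 853
Stage 2: U1 = 853; c = 23; remainder = value at the root: -1*(23)^4 + 9*(23)^3 - 7*(23)^2 + 9 = (-279841) + (109503) + (-3703) + (9) = -174032; answer -174032
Stage 3: U2 = -174032; w = 23; cross terms: (2*23 - 36*-4)=190, (36*35 - 39*23)=363, (39*-4 - 2*35)=-226; twice the area = |327| = 327; area = 327/2; answer 327/2

327/2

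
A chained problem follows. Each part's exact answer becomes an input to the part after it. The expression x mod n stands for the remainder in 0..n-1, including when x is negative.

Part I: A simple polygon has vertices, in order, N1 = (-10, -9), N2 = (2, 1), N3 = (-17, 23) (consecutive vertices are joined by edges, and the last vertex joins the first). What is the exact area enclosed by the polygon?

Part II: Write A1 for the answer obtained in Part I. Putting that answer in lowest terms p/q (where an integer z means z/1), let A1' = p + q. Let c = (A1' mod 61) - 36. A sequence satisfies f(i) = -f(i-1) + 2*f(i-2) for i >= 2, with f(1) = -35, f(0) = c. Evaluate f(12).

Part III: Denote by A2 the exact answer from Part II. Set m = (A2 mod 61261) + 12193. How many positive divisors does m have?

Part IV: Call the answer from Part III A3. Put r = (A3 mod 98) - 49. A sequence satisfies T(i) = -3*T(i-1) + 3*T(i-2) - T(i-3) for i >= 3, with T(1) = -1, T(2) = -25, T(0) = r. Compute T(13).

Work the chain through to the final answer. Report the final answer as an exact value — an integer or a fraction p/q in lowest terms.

79172291

Part I: cross terms: (-10*1 - 2*-9)=8, (2*23 - -17*1)=63, (-17*-9 - -10*23)=383; twice the area = |454| = 454; area = 227; answer 227
Part II: A1 = 227; threaded value p + q = 228; c = 9; f(2) = -1*(-35) + 2*(9) = 53; iterating: f(2)=53, f(3)=-123, f(4)=229, f(5)=-475, f(6)=933, f(7)=-1883, f(8)=3749, f(9)=-7515, f(10)=15013, f(11)=-30043, f(12)=60069; answer 60069
Part III: A2 = 60069; m = 72262; 72262 = 2 * 36131; number of divisors = (1+1) * (1+1) = 4; answer 4
Part IV: A3 = 4; r = -45; T(3) = -3*(-25) + 3*(-1) - 1*(-45) = 117; iterating: T(3)=117, T(4)=-425, T(5)=1651, T(6)=-6345, T(7)=24413, T(8)=-93925, T(9)=361359, T(10)=-1390265, T(11)=5348797, T(12)=-20578545, T(13)=79172291; answer 79172291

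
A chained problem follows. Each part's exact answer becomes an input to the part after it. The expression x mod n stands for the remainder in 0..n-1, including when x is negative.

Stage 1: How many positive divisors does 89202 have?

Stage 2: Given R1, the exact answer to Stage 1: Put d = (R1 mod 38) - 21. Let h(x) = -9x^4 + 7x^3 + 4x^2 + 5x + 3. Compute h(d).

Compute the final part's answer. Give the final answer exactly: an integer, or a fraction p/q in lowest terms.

Stage 1: 89202 = 2 * 3 * 14867; number of divisors = (1+1) * (1+1) * (1+1) = 8; answer 8
Stage 2: R1 = 8; d = -13; -9*(-13)^4 + 7*(-13)^3 + 4*(-13)^2 + 5*(-13)^1 + 3 = (-257049) + (-15379) + (676) + (-65) + (3) = -271814; answer -271814

-271814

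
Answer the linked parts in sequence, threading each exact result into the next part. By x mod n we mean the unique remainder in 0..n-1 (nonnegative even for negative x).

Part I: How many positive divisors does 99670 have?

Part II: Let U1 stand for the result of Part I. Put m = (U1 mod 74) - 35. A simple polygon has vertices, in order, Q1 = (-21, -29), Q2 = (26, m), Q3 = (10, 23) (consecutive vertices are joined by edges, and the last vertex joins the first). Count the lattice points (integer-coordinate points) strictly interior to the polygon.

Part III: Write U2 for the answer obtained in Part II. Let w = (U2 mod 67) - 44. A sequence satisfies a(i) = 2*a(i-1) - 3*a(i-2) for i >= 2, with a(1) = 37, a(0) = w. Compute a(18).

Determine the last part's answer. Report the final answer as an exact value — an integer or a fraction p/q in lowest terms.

Part I: 99670 = 2 * 5 * 9967; number of divisors = (1+1) * (1+1) * (1+1) = 8; answer 8
Part II: U1 = 8; m = -27; cross terms: (-21*-27 - 26*-29)=1321, (26*23 - 10*-27)=868, (10*-29 - -21*23)=193; twice the area = |2382| = 2382; area = 1191; boundary points = 1 + 2 + 1 = 4; strictly interior points = area - boundary/2 + 1 = 1190; answer 1190
Part III: U2 = 1190; w = 7; a(2) = 2*(37) - 3*(7) = 53; iterating: a(2)=53, a(3)=-5, a(4)=-169, a(5)=-323, a(6)=-139, a(7)=691, a(8)=1799, a(9)=1525, a(10)=-2347, a(11)=-9269, a(12)=-11497, a(13)=4813, a(14)=44117, a(15)=73795, a(16)=15239, a(17)=-190907, a(18)=-427531; answer -427531

-427531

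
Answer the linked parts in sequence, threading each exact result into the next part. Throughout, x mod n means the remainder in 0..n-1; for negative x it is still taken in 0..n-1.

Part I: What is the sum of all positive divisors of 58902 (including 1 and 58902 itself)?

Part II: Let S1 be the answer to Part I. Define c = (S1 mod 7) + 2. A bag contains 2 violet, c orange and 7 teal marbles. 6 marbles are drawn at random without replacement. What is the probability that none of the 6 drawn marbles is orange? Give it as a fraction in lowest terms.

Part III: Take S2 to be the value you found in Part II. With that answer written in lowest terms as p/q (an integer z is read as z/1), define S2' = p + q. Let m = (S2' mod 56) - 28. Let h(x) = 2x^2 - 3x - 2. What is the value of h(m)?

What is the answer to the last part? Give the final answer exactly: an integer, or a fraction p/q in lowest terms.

Part I: 58902 = 2 * 3 * 9817; sigma = (1 + 2) * (1 + 3) * (1 + 9817) = 3 * 4 * 9818 = 117816; answer 117816
Part II: S1 = 117816; c = 8; total draws C(17,6) = 12376; favorable C(9,6) = 84; P = 3/442; answer 3/442
Part III: S2 = 3/442; threaded value p + q = 445; m = 25; 2*(25)^2 - 3*(25)^1 - 2 = (1250) + (-75) + (-2) = 1173; answer 1173

1173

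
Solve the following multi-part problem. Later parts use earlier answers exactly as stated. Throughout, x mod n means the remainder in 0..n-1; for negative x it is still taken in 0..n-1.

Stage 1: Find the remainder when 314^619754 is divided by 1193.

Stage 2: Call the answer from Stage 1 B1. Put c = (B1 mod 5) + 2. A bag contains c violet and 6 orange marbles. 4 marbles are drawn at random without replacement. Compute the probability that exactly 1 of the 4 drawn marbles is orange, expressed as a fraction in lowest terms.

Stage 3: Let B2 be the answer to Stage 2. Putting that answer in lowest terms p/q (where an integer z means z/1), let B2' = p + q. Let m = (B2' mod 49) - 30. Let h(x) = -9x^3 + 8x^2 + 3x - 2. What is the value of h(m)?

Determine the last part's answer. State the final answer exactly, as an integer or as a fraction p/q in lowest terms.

Stage 1: squarings mod 1193: 314^1=314, 314^2=770, 314^4=1172, 314^8=441, 314^16=22, 314^32=484, 314^64=428, 314^128=655, 314^256=738, 314^512=636, 314^1024=69, 314^2048=1182, 314^4096=121, 314^8192=325, 314^16384=641, 314^32768=489, 314^65536=521, 314^131072=630, 314^262144=824, 314^524288=159; 314^619754 = 314^2 * 314^8 * 314^32 * 314^64 * 314^128 * 314^1024 * 314^4096 * 314^8192 * 314^16384 * 314^65536 * 314^524288 = 653 (mod 1193); answer 653
Stage 2: B1 = 653; c = 5; total draws C(11,4) = 330; favorable C(6,1)*C(5,3) = 60; P = 2/11; answer 2/11
Stage 3: B2 = 2/11; threaded value p + q = 13; m = -17; -9*(-17)^3 + 8*(-17)^2 + 3*(-17)^1 - 2 = (44217) + (2312) + (-51) + (-2) = 46476; answer 46476

46476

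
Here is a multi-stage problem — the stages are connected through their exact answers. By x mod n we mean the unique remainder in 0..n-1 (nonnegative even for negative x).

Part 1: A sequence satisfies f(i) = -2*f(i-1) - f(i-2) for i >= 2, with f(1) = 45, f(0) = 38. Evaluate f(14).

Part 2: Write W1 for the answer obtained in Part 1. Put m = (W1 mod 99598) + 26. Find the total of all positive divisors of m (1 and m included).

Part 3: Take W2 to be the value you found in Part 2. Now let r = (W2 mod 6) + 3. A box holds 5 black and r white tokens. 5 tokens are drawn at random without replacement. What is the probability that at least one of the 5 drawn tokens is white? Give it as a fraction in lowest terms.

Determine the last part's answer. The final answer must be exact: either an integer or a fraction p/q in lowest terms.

55/56

Part 1: f(2) = -2*(45) - 1*(38) = -128; iterating: f(2)=-128, f(3)=211, f(4)=-294, f(5)=377, f(6)=-460, f(7)=543, f(8)=-626, f(9)=709, f(10)=-792, f(11)=875, f(12)=-958, f(13)=1041, f(14)=-1124; answer -1124
Part 2: W1 = -1124; m = 98500; 98500 = 2^2 * 5^3 * 197; sigma = (1 + 2 + 4) * (1 + 5 + 25 + 125) * (1 + 197) = 7 * 156 * 198 = 216216; answer 216216
Part 3: W2 = 216216; r = 3; total draws C(8,5) = 56; complement C(5,5) = 1; favorable 56 - 1 = 55; P = 55/56; answer 55/56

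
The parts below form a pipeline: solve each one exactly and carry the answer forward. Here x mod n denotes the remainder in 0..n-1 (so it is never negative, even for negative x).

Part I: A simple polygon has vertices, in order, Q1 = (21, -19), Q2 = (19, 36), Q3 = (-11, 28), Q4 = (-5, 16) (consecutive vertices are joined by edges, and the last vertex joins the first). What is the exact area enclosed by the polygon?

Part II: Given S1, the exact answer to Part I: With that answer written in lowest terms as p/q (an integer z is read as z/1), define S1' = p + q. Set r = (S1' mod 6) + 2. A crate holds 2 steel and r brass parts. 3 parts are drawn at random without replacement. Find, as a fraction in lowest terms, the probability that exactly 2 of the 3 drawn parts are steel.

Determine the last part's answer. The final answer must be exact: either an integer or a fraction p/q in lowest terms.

Part I: cross terms: (21*36 - 19*-19)=1117, (19*28 - -11*36)=928, (-11*16 - -5*28)=-36, (-5*-19 - 21*16)=-241; twice the area = |1768| = 1768; area = 884; answer 884
Part II: S1 = 884; threaded value p + q = 885; r = 5; total draws C(7,3) = 35; favorable C(2,2)*C(5,1) = 5; P = 1/7; answer 1/7

1/7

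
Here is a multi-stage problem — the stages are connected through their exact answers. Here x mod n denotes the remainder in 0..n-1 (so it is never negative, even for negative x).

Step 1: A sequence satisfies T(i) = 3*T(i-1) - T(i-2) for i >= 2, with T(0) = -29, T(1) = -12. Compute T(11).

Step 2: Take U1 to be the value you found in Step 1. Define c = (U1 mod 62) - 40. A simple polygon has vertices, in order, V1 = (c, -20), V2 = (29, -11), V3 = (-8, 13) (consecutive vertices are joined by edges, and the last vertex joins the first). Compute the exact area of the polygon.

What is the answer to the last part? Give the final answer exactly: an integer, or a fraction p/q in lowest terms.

Step 1: T(2) = 3*(-12) - 1*(-29) = -7; iterating: T(2)=-7, T(3)=-9, T(4)=-20, T(5)=-51, T(6)=-133, T(7)=-348, T(8)=-911, T(9)=-2385, T(10)=-6244, T(11)=-16347; answer -16347
Step 2: U1 = -16347; c = -19; cross terms: (-19*-11 - 29*-20)=789, (29*13 - -8*-11)=289, (-8*-20 - -19*13)=407; twice the area = |1485| = 1485; area = 1485/2; answer 1485/2

1485/2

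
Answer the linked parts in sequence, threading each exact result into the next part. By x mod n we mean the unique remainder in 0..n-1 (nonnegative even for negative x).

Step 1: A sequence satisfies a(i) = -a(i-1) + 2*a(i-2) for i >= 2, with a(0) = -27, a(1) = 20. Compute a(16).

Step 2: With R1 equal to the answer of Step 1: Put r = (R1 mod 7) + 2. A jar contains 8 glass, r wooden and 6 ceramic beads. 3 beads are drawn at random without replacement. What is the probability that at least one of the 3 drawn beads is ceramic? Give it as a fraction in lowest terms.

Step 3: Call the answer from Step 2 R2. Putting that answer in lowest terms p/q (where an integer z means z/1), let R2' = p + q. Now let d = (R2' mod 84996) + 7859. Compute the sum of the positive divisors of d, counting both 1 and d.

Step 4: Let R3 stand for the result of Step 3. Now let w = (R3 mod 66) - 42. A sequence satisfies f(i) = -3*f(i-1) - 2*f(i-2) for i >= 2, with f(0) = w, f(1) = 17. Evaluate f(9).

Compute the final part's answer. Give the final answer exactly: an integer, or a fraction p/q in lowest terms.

-3553

Step 1: a(2) = -1*(20) + 2*(-27) = -74; iterating: a(2)=-74, a(3)=114, a(4)=-262, a(5)=490, a(6)=-1014, a(7)=1994, a(8)=-4022, a(9)=8010, a(10)=-16054, a(11)=32074, a(12)=-64182, a(13)=128330, a(14)=-256694, a(15)=513354, a(16)=-1026742; answer -1026742
Step 2: R1 = -1026742; r = 6; total draws C(20,3) = 1140; complement C(14,3) = 364; favorable 1140 - 364 = 776; P = 194/285; answer 194/285
Step 3: R2 = 194/285; threaded value p + q = 479; d = 8338; 8338 = 2 * 11 * 379; sigma = (1 + 2) * (1 + 11) * (1 + 379) = 3 * 12 * 380 = 13680; answer 13680
Step 4: R3 = 13680; w = -24; f(2) = -3*(17) - 2*(-24) = -3; iterating: f(2)=-3, f(3)=-25, f(4)=81, f(5)=-193, f(6)=417, f(7)=-865, f(8)=1761, f(9)=-3553; answer -3553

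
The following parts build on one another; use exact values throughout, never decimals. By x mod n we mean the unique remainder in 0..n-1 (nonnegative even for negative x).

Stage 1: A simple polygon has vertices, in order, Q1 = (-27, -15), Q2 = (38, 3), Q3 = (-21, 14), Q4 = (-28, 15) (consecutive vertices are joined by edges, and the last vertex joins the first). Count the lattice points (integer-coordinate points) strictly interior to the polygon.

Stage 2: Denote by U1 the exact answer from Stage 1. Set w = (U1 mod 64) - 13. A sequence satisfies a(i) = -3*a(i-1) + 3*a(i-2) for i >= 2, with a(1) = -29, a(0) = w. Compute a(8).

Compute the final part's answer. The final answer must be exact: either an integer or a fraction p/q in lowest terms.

Stage 1: cross terms: (-27*3 - 38*-15)=489, (38*14 - -21*3)=595, (-21*15 - -28*14)=77, (-28*-15 - -27*15)=825; twice the area = |1986| = 1986; area = 993; boundary points = 1 + 1 + 1 + 1 = 4; strictly interior points = area - boundary/2 + 1 = 992; answer 992
Stage 2: U1 = 992; w = 19; a(2) = -3*(-29) + 3*(19) = 144; iterating: a(2)=144, a(3)=-519, a(4)=1989, a(5)=-7524, a(6)=28539, a(7)=-108189, a(8)=410184; answer 410184

410184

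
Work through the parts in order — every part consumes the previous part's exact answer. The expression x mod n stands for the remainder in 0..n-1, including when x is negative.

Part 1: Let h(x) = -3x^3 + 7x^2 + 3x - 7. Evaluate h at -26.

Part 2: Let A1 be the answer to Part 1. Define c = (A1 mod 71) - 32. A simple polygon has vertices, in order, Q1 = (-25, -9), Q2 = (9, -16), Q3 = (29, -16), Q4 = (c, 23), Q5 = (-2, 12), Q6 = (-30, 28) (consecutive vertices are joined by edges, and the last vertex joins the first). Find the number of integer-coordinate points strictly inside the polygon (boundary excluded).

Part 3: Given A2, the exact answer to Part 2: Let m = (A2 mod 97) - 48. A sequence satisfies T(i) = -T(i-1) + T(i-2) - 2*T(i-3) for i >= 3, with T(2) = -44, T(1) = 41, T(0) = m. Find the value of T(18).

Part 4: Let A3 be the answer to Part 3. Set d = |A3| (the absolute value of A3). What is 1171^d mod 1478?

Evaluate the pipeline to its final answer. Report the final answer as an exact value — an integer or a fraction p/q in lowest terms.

Part 1: -3*(-26)^3 + 7*(-26)^2 + 3*(-26)^1 - 7 = (52728) + (4732) + (-78) + (-7) = 57375; answer 57375
Part 2: A1 = 57375; c = -25; cross terms: (-25*-16 - 9*-9)=481, (9*-16 - 29*-16)=320, (29*23 - -25*-16)=267, (-25*12 - -2*23)=-254, (-2*28 - -30*12)=304, (-30*-9 - -25*28)=970; twice the area = |2088| = 2088; area = 1044; boundary points = 1 + 20 + 3 + 1 + 4 + 1 = 30; strictly interior points = area - boundary/2 + 1 = 1030; answer 1030
Part 3: A2 = 1030; m = 12; T(3) = -1*(-44) + 1*(41) - 2*(12) = 61; iterating: T(3)=61, T(4)=-187, T(5)=336, T(6)=-645, T(7)=1355, T(8)=-2672, T(9)=5317, T(10)=-10699, T(11)=21360, T(12)=-42693, T(13)=85451, T(14)=-170864, T(15)=341701, T(16)=-683467, T(17)=1366896, T(18)=-2733765; answer -2733765
Part 4: A3 = -2733765; d = 2733765; squarings mod 1478: 1171^1=1171, 1171^2=1135, 1171^4=887, 1171^8=473, 1171^16=551, 1171^32=611, 1171^64=865, 1171^128=357, 1171^256=341, 1171^512=997, 1171^1024=793, 1171^2048=699, 1171^4096=861, 1171^8192=843, 1171^16384=1209, 1171^32768=1417, 1171^65536=765, 1171^131072=1415, 1171^262144=1013, 1171^524288=437, 1171^1048576=307, 1171^2097152=1135; 1171^2733765 = 1171^1 * 1171^4 * 1171^64 * 1171^128 * 1171^512 * 1171^1024 * 1171^4096 * 1171^8192 * 1171^32768 * 1171^65536 * 1171^524288 * 1171^2097152 = 1077 (mod 1478); answer 1077

1077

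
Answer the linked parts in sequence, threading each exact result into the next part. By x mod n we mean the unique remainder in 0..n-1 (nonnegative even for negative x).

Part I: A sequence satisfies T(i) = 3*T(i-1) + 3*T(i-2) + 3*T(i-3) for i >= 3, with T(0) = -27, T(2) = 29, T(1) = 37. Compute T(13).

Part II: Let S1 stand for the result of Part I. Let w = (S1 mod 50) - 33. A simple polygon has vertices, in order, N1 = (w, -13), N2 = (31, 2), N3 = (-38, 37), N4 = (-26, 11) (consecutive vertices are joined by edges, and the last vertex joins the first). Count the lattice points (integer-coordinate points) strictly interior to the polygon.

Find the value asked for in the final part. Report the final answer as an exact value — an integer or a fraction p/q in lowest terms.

1249

Part I: T(3) = 3*(29) + 3*(37) + 3*(-27) = 117; iterating: T(3)=117, T(4)=549, T(5)=2085, T(6)=8253, T(7)=32661, T(8)=128997, T(9)=509733, T(10)=2014173, T(11)=7958709, T(12)=31447845, T(13)=124262181; answer 124262181
Part II: S1 = 124262181; w = -2; cross terms: (-2*2 - 31*-13)=399, (31*37 - -38*2)=1223, (-38*11 - -26*37)=544, (-26*-13 - -2*11)=360; twice the area = |2526| = 2526; area = 1263; boundary points = 3 + 1 + 2 + 24 = 30; strictly interior points = area - boundary/2 + 1 = 1249; answer 1249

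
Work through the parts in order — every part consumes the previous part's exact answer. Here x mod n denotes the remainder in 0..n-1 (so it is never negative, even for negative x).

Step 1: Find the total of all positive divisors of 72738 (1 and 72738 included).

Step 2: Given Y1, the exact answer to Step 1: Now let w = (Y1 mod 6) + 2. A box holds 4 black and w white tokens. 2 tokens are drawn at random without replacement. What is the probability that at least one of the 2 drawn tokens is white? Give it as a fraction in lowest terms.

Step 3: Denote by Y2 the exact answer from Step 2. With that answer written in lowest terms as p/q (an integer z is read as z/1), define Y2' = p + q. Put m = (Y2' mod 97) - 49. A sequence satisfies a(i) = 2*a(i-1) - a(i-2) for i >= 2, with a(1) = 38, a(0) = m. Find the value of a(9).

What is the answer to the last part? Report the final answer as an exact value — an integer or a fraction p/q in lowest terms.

670

Step 1: 72738 = 2 * 3^4 * 449; sigma = (1 + 2) * (1 + 3 + 9 + 27 + 81) * (1 + 449) = 3 * 121 * 450 = 163350; answer 163350
Step 2: Y1 = 163350; w = 2; total draws C(6,2) = 15; complement C(4,2) = 6; favorable 15 - 6 = 9; P = 3/5; answer 3/5
Step 3: Y2 = 3/5; threaded value p + q = 8; m = -41; a(2) = 2*(38) - 1*(-41) = 117; iterating: a(2)=117, a(3)=196, a(4)=275, a(5)=354, a(6)=433, a(7)=512, a(8)=591, a(9)=670; answer 670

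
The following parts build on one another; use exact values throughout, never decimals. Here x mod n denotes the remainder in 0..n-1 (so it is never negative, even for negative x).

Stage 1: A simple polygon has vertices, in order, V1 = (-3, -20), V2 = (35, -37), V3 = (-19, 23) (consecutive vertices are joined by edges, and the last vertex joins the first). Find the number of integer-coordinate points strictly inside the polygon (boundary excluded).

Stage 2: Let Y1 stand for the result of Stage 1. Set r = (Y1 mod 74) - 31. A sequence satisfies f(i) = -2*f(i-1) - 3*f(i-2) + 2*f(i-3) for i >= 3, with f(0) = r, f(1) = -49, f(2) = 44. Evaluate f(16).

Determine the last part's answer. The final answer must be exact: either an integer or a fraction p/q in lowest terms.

Stage 1: cross terms: (-3*-37 - 35*-20)=811, (35*23 - -19*-37)=102, (-19*-20 - -3*23)=449; twice the area = |1362| = 1362; area = 681; boundary points = 1 + 6 + 1 = 8; strictly interior points = area - boundary/2 + 1 = 678; answer 678
Stage 2: Y1 = 678; r = -19; f(3) = -2*(44) - 3*(-49) + 2*(-19) = 21; iterating: f(3)=21, f(4)=-272, f(5)=569, f(6)=-280, f(7)=-1691, f(8)=5360, f(9)=-6207, f(10)=-7048, f(11)=43437, f(12)=-78144, f(13)=11881, f(14)=297544, f(15)=-787019, f(16)=705168; answer 705168

705168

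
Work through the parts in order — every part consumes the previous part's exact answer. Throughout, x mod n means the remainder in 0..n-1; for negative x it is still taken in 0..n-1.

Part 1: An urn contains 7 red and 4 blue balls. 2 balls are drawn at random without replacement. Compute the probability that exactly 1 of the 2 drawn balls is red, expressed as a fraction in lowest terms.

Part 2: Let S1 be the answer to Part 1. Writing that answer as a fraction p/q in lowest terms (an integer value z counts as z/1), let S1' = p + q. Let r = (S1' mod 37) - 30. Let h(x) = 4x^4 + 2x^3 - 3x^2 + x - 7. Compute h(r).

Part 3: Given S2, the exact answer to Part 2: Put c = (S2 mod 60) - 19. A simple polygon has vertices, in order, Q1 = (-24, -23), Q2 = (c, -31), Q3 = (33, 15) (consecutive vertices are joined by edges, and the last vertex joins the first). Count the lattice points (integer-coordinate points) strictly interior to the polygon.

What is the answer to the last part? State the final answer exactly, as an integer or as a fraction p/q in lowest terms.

Part 1: total draws C(11,2) = 55; favorable C(7,1)*C(4,1) = 28; P = 28/55; answer 28/55
Part 2: S1 = 28/55; threaded value p + q = 83; r = -21; 4*(-21)^4 + 2*(-21)^3 - 3*(-21)^2 + 1*(-21)^1 - 7 = (777924) + (-18522) + (-1323) + (-21) + (-7) = 758051; answer 758051
Part 3: S2 = 758051; c = -8; cross terms: (-24*-31 - -8*-23)=560, (-8*15 - 33*-31)=903, (33*-23 - -24*15)=-399; twice the area = |1064| = 1064; area = 532; boundary points = 8 + 1 + 19 = 28; strictly interior points = area - boundary/2 + 1 = 519; answer 519

519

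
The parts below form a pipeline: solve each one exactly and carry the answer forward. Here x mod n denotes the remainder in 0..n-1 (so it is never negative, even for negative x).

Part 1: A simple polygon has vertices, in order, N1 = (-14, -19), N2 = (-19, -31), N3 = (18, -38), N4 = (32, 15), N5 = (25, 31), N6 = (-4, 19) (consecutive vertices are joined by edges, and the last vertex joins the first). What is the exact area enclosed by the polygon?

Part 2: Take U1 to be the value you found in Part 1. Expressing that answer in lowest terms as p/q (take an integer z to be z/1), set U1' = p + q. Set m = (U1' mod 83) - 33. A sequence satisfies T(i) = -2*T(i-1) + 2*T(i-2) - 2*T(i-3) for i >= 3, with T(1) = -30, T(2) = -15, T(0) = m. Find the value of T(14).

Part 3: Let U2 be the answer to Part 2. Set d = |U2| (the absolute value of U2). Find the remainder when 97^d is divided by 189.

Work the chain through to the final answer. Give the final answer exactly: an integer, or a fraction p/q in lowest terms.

Part 1: cross terms: (-14*-31 - -19*-19)=73, (-19*-38 - 18*-31)=1280, (18*15 - 32*-38)=1486, (32*31 - 25*15)=617, (25*19 - -4*31)=599, (-4*-19 - -14*19)=342; twice the area = |4397| = 4397; area = 4397/2; answer 4397/2
Part 2: U1 = 4397/2; threaded value p + q = 4399; m = -33; T(3) = -2*(-15) + 2*(-30) - 2*(-33) = 36; iterating: T(3)=36, T(4)=-42, T(5)=186, T(6)=-528, T(7)=1512, T(8)=-4452, T(9)=12984, T(10)=-37896, T(11)=110664, T(12)=-323088, T(13)=943296, T(14)=-2754096; answer -2754096
Part 3: U2 = -2754096; d = 2754096; squarings mod 189: 97^1=97, 97^2=148, 97^4=169, 97^8=22, 97^16=106, 97^32=85, 97^64=43, 97^128=148, 97^256=169, 97^512=22, 97^1024=106, 97^2048=85, 97^4096=43, 97^8192=148, 97^16384=169, 97^32768=22, 97^65536=106, 97^131072=85, 97^262144=43, 97^524288=148, 97^1048576=169, 97^2097152=22; 97^2754096 = 97^16 * 97^32 * 97^512 * 97^1024 * 97^131072 * 97^524288 * 97^2097152 = 64 (mod 189); answer 64

64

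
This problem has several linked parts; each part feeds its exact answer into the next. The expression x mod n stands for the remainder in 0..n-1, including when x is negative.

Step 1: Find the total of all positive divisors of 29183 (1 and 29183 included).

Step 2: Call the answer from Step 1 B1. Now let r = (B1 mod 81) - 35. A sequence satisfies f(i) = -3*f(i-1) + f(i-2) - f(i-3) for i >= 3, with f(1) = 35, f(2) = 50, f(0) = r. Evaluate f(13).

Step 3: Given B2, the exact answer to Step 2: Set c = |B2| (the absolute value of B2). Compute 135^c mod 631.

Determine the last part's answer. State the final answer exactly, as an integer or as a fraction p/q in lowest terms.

Step 1: 29183 = 7 * 11 * 379; sigma = (1 + 7) * (1 + 11) * (1 + 379) = 8 * 12 * 380 = 36480; answer 36480
Step 2: B1 = 36480; r = -5; f(3) = -3*(50) + 1*(35) - 1*(-5) = -110; iterating: f(3)=-110, f(4)=345, f(5)=-1195, f(6)=4040, f(7)=-13660, f(8)=46215, f(9)=-156345, f(10)=528910, f(11)=-1789290, f(12)=6053125, f(13)=-20477575; answer -20477575
Step 3: B2 = -20477575; c = 20477575; squarings mod 631: 135^1=135, 135^2=557, 135^4=428, 135^8=194, 135^16=407, 135^32=327, 135^64=290, 135^128=177, 135^256=410, 135^512=254, 135^1024=154, 135^2048=369, 135^4096=496, 135^8192=557, 135^16384=428, 135^32768=194, 135^65536=407, 135^131072=327, 135^262144=290, 135^524288=177, 135^1048576=410, 135^2097152=254, 135^4194304=154, 135^8388608=369, 135^16777216=496; 135^20477575 = 135^1 * 135^2 * 135^4 * 135^128 * 135^512 * 135^1024 * 135^4096 * 135^8192 * 135^16384 * 135^524288 * 135^1048576 * 135^2097152 * 135^16777216 = 173 (mod 631); answer 173

173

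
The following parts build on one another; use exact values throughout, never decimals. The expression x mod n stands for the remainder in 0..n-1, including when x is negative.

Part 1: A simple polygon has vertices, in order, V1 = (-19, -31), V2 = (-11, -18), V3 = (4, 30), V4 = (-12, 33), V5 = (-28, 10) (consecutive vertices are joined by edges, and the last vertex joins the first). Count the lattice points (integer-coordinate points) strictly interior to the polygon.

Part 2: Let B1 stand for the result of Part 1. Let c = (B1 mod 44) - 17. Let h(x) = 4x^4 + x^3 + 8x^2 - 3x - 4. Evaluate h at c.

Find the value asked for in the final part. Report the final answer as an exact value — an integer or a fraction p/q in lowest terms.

Part 1: cross terms: (-19*-18 - -11*-31)=1, (-11*30 - 4*-18)=-258, (4*33 - -12*30)=492, (-12*10 - -28*33)=804, (-28*-31 - -19*10)=1058; twice the area = |2097| = 2097; area = 2097/2; boundary points = 1 + 3 + 1 + 1 + 1 = 7; strictly interior points = area - boundary/2 + 1 = 1046; answer 1046
Part 2: B1 = 1046; c = 17; 4*(17)^4 + 1*(17)^3 + 8*(17)^2 - 3*(17)^1 - 4 = (334084) + (4913) + (2312) + (-51) + (-4) = 341254; answer 341254

341254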